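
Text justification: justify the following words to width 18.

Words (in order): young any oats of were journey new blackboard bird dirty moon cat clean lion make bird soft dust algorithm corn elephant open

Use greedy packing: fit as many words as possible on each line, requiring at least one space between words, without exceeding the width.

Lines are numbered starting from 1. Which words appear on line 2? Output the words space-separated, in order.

Line 1: ['young', 'any', 'oats', 'of'] (min_width=17, slack=1)
Line 2: ['were', 'journey', 'new'] (min_width=16, slack=2)
Line 3: ['blackboard', 'bird'] (min_width=15, slack=3)
Line 4: ['dirty', 'moon', 'cat'] (min_width=14, slack=4)
Line 5: ['clean', 'lion', 'make'] (min_width=15, slack=3)
Line 6: ['bird', 'soft', 'dust'] (min_width=14, slack=4)
Line 7: ['algorithm', 'corn'] (min_width=14, slack=4)
Line 8: ['elephant', 'open'] (min_width=13, slack=5)

Answer: were journey new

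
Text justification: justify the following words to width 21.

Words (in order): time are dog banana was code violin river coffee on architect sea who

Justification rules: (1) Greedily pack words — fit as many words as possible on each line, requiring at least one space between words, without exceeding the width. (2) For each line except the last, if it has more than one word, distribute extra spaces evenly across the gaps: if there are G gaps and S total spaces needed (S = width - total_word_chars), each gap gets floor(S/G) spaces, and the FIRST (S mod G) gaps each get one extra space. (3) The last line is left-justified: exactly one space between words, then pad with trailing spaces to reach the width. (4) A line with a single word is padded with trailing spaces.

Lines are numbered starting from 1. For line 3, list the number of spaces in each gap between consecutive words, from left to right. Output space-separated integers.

Answer: 2 2

Derivation:
Line 1: ['time', 'are', 'dog', 'banana'] (min_width=19, slack=2)
Line 2: ['was', 'code', 'violin', 'river'] (min_width=21, slack=0)
Line 3: ['coffee', 'on', 'architect'] (min_width=19, slack=2)
Line 4: ['sea', 'who'] (min_width=7, slack=14)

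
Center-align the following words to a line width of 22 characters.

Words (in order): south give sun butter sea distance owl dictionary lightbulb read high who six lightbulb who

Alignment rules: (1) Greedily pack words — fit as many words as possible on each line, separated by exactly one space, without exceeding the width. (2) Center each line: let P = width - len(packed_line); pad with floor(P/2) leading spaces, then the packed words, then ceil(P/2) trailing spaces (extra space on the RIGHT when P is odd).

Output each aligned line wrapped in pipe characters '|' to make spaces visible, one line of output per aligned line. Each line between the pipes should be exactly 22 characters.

Answer: |south give sun butter |
|   sea distance owl   |
| dictionary lightbulb |
|  read high who six   |
|    lightbulb who     |

Derivation:
Line 1: ['south', 'give', 'sun', 'butter'] (min_width=21, slack=1)
Line 2: ['sea', 'distance', 'owl'] (min_width=16, slack=6)
Line 3: ['dictionary', 'lightbulb'] (min_width=20, slack=2)
Line 4: ['read', 'high', 'who', 'six'] (min_width=17, slack=5)
Line 5: ['lightbulb', 'who'] (min_width=13, slack=9)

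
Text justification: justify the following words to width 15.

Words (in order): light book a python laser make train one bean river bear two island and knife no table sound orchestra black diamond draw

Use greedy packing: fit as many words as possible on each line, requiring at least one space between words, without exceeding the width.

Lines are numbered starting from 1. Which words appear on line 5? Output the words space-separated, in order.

Line 1: ['light', 'book', 'a'] (min_width=12, slack=3)
Line 2: ['python', 'laser'] (min_width=12, slack=3)
Line 3: ['make', 'train', 'one'] (min_width=14, slack=1)
Line 4: ['bean', 'river', 'bear'] (min_width=15, slack=0)
Line 5: ['two', 'island', 'and'] (min_width=14, slack=1)
Line 6: ['knife', 'no', 'table'] (min_width=14, slack=1)
Line 7: ['sound', 'orchestra'] (min_width=15, slack=0)
Line 8: ['black', 'diamond'] (min_width=13, slack=2)
Line 9: ['draw'] (min_width=4, slack=11)

Answer: two island and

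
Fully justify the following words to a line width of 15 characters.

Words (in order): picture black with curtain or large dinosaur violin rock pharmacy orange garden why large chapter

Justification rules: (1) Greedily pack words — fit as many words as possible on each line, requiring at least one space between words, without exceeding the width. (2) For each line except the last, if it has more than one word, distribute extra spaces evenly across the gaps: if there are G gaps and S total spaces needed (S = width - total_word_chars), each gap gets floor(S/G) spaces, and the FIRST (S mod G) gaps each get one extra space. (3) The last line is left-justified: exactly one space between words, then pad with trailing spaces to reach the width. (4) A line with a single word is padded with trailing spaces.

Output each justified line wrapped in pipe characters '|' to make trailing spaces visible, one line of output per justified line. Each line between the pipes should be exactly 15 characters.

Answer: |picture   black|
|with curtain or|
|large  dinosaur|
|violin     rock|
|pharmacy orange|
|garden      why|
|large chapter  |

Derivation:
Line 1: ['picture', 'black'] (min_width=13, slack=2)
Line 2: ['with', 'curtain', 'or'] (min_width=15, slack=0)
Line 3: ['large', 'dinosaur'] (min_width=14, slack=1)
Line 4: ['violin', 'rock'] (min_width=11, slack=4)
Line 5: ['pharmacy', 'orange'] (min_width=15, slack=0)
Line 6: ['garden', 'why'] (min_width=10, slack=5)
Line 7: ['large', 'chapter'] (min_width=13, slack=2)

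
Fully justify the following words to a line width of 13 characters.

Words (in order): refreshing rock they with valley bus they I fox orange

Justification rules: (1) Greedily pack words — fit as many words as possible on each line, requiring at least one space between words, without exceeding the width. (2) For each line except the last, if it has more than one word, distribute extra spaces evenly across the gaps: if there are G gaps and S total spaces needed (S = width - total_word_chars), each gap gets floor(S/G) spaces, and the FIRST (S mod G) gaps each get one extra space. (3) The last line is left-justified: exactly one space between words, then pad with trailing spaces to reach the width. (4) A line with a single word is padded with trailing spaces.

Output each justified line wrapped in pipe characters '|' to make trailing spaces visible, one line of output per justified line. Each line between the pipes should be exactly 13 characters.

Answer: |refreshing   |
|rock     they|
|with   valley|
|bus   they  I|
|fox orange   |

Derivation:
Line 1: ['refreshing'] (min_width=10, slack=3)
Line 2: ['rock', 'they'] (min_width=9, slack=4)
Line 3: ['with', 'valley'] (min_width=11, slack=2)
Line 4: ['bus', 'they', 'I'] (min_width=10, slack=3)
Line 5: ['fox', 'orange'] (min_width=10, slack=3)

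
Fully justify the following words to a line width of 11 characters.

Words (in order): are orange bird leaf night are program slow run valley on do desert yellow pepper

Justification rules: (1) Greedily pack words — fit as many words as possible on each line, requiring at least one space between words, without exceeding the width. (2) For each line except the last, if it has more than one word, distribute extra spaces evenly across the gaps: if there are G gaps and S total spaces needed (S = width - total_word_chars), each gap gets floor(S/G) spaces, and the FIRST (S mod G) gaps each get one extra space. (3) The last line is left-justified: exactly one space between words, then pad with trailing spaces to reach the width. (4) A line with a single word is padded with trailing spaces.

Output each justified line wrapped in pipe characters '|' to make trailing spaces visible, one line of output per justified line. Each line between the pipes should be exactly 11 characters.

Answer: |are  orange|
|bird   leaf|
|night   are|
|program    |
|slow    run|
|valley   on|
|do   desert|
|yellow     |
|pepper     |

Derivation:
Line 1: ['are', 'orange'] (min_width=10, slack=1)
Line 2: ['bird', 'leaf'] (min_width=9, slack=2)
Line 3: ['night', 'are'] (min_width=9, slack=2)
Line 4: ['program'] (min_width=7, slack=4)
Line 5: ['slow', 'run'] (min_width=8, slack=3)
Line 6: ['valley', 'on'] (min_width=9, slack=2)
Line 7: ['do', 'desert'] (min_width=9, slack=2)
Line 8: ['yellow'] (min_width=6, slack=5)
Line 9: ['pepper'] (min_width=6, slack=5)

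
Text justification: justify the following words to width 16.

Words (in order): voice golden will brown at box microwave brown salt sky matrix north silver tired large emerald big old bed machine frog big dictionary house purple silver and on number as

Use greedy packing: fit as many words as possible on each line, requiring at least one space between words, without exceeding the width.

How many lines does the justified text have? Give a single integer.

Answer: 12

Derivation:
Line 1: ['voice', 'golden'] (min_width=12, slack=4)
Line 2: ['will', 'brown', 'at'] (min_width=13, slack=3)
Line 3: ['box', 'microwave'] (min_width=13, slack=3)
Line 4: ['brown', 'salt', 'sky'] (min_width=14, slack=2)
Line 5: ['matrix', 'north'] (min_width=12, slack=4)
Line 6: ['silver', 'tired'] (min_width=12, slack=4)
Line 7: ['large', 'emerald'] (min_width=13, slack=3)
Line 8: ['big', 'old', 'bed'] (min_width=11, slack=5)
Line 9: ['machine', 'frog', 'big'] (min_width=16, slack=0)
Line 10: ['dictionary', 'house'] (min_width=16, slack=0)
Line 11: ['purple', 'silver'] (min_width=13, slack=3)
Line 12: ['and', 'on', 'number', 'as'] (min_width=16, slack=0)
Total lines: 12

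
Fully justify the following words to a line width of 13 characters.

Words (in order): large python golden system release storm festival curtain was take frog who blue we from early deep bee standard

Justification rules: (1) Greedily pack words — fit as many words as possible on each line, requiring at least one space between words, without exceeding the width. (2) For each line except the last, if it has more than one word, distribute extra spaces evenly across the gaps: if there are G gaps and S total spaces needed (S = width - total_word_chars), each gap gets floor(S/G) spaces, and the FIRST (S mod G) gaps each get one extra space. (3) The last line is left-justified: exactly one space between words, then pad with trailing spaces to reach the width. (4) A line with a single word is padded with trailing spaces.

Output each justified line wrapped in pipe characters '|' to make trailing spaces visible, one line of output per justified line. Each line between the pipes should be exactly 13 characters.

Line 1: ['large', 'python'] (min_width=12, slack=1)
Line 2: ['golden', 'system'] (min_width=13, slack=0)
Line 3: ['release', 'storm'] (min_width=13, slack=0)
Line 4: ['festival'] (min_width=8, slack=5)
Line 5: ['curtain', 'was'] (min_width=11, slack=2)
Line 6: ['take', 'frog', 'who'] (min_width=13, slack=0)
Line 7: ['blue', 'we', 'from'] (min_width=12, slack=1)
Line 8: ['early', 'deep'] (min_width=10, slack=3)
Line 9: ['bee', 'standard'] (min_width=12, slack=1)

Answer: |large  python|
|golden system|
|release storm|
|festival     |
|curtain   was|
|take frog who|
|blue  we from|
|early    deep|
|bee standard |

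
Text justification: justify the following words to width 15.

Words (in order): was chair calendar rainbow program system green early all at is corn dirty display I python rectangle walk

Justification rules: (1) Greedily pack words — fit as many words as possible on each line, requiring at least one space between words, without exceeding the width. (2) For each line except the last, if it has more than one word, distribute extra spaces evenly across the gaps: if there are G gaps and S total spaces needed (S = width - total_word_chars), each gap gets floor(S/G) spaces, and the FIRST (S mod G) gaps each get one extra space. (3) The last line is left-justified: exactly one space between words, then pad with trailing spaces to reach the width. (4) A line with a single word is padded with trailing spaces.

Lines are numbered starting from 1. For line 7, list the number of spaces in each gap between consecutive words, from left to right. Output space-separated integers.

Answer: 7

Derivation:
Line 1: ['was', 'chair'] (min_width=9, slack=6)
Line 2: ['calendar'] (min_width=8, slack=7)
Line 3: ['rainbow', 'program'] (min_width=15, slack=0)
Line 4: ['system', 'green'] (min_width=12, slack=3)
Line 5: ['early', 'all', 'at', 'is'] (min_width=15, slack=0)
Line 6: ['corn', 'dirty'] (min_width=10, slack=5)
Line 7: ['display', 'I'] (min_width=9, slack=6)
Line 8: ['python'] (min_width=6, slack=9)
Line 9: ['rectangle', 'walk'] (min_width=14, slack=1)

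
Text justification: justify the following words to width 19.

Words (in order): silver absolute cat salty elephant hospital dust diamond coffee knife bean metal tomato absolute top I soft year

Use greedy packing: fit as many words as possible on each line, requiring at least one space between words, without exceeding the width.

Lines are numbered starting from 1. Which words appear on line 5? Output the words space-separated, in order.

Line 1: ['silver', 'absolute', 'cat'] (min_width=19, slack=0)
Line 2: ['salty', 'elephant'] (min_width=14, slack=5)
Line 3: ['hospital', 'dust'] (min_width=13, slack=6)
Line 4: ['diamond', 'coffee'] (min_width=14, slack=5)
Line 5: ['knife', 'bean', 'metal'] (min_width=16, slack=3)
Line 6: ['tomato', 'absolute', 'top'] (min_width=19, slack=0)
Line 7: ['I', 'soft', 'year'] (min_width=11, slack=8)

Answer: knife bean metal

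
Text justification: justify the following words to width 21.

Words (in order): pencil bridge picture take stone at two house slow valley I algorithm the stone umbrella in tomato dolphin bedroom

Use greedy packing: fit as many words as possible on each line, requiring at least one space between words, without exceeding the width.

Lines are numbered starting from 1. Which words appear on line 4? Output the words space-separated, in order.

Answer: algorithm the stone

Derivation:
Line 1: ['pencil', 'bridge', 'picture'] (min_width=21, slack=0)
Line 2: ['take', 'stone', 'at', 'two'] (min_width=17, slack=4)
Line 3: ['house', 'slow', 'valley', 'I'] (min_width=19, slack=2)
Line 4: ['algorithm', 'the', 'stone'] (min_width=19, slack=2)
Line 5: ['umbrella', 'in', 'tomato'] (min_width=18, slack=3)
Line 6: ['dolphin', 'bedroom'] (min_width=15, slack=6)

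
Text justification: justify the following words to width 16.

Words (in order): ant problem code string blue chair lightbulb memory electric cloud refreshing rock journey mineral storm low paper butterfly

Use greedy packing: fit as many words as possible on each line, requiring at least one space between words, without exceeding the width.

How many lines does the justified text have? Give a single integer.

Answer: 9

Derivation:
Line 1: ['ant', 'problem', 'code'] (min_width=16, slack=0)
Line 2: ['string', 'blue'] (min_width=11, slack=5)
Line 3: ['chair', 'lightbulb'] (min_width=15, slack=1)
Line 4: ['memory', 'electric'] (min_width=15, slack=1)
Line 5: ['cloud', 'refreshing'] (min_width=16, slack=0)
Line 6: ['rock', 'journey'] (min_width=12, slack=4)
Line 7: ['mineral', 'storm'] (min_width=13, slack=3)
Line 8: ['low', 'paper'] (min_width=9, slack=7)
Line 9: ['butterfly'] (min_width=9, slack=7)
Total lines: 9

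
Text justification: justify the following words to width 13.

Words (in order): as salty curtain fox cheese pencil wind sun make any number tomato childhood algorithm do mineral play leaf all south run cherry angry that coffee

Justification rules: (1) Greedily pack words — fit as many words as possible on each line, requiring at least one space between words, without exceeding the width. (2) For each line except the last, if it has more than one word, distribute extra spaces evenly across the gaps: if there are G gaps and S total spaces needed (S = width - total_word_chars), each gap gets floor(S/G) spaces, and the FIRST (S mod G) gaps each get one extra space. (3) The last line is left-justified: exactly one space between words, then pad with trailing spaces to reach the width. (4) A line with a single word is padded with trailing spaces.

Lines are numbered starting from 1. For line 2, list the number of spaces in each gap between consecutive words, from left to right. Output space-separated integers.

Line 1: ['as', 'salty'] (min_width=8, slack=5)
Line 2: ['curtain', 'fox'] (min_width=11, slack=2)
Line 3: ['cheese', 'pencil'] (min_width=13, slack=0)
Line 4: ['wind', 'sun', 'make'] (min_width=13, slack=0)
Line 5: ['any', 'number'] (min_width=10, slack=3)
Line 6: ['tomato'] (min_width=6, slack=7)
Line 7: ['childhood'] (min_width=9, slack=4)
Line 8: ['algorithm', 'do'] (min_width=12, slack=1)
Line 9: ['mineral', 'play'] (min_width=12, slack=1)
Line 10: ['leaf', 'all'] (min_width=8, slack=5)
Line 11: ['south', 'run'] (min_width=9, slack=4)
Line 12: ['cherry', 'angry'] (min_width=12, slack=1)
Line 13: ['that', 'coffee'] (min_width=11, slack=2)

Answer: 3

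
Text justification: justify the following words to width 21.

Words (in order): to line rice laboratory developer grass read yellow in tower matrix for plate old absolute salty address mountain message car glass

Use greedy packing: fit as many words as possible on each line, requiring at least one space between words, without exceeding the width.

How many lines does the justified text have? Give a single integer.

Answer: 8

Derivation:
Line 1: ['to', 'line', 'rice'] (min_width=12, slack=9)
Line 2: ['laboratory', 'developer'] (min_width=20, slack=1)
Line 3: ['grass', 'read', 'yellow', 'in'] (min_width=20, slack=1)
Line 4: ['tower', 'matrix', 'for'] (min_width=16, slack=5)
Line 5: ['plate', 'old', 'absolute'] (min_width=18, slack=3)
Line 6: ['salty', 'address'] (min_width=13, slack=8)
Line 7: ['mountain', 'message', 'car'] (min_width=20, slack=1)
Line 8: ['glass'] (min_width=5, slack=16)
Total lines: 8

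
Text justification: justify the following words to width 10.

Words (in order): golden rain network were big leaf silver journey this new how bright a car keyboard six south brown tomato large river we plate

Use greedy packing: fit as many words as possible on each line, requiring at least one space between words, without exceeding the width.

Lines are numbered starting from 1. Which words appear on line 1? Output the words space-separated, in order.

Line 1: ['golden'] (min_width=6, slack=4)
Line 2: ['rain'] (min_width=4, slack=6)
Line 3: ['network'] (min_width=7, slack=3)
Line 4: ['were', 'big'] (min_width=8, slack=2)
Line 5: ['leaf'] (min_width=4, slack=6)
Line 6: ['silver'] (min_width=6, slack=4)
Line 7: ['journey'] (min_width=7, slack=3)
Line 8: ['this', 'new'] (min_width=8, slack=2)
Line 9: ['how', 'bright'] (min_width=10, slack=0)
Line 10: ['a', 'car'] (min_width=5, slack=5)
Line 11: ['keyboard'] (min_width=8, slack=2)
Line 12: ['six', 'south'] (min_width=9, slack=1)
Line 13: ['brown'] (min_width=5, slack=5)
Line 14: ['tomato'] (min_width=6, slack=4)
Line 15: ['large'] (min_width=5, slack=5)
Line 16: ['river', 'we'] (min_width=8, slack=2)
Line 17: ['plate'] (min_width=5, slack=5)

Answer: golden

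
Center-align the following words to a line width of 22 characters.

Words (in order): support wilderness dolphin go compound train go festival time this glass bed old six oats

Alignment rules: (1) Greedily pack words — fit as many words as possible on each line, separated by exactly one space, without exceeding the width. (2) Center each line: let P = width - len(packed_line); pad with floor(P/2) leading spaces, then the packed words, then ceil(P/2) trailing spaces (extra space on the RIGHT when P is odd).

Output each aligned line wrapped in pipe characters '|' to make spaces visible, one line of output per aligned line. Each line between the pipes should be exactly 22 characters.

Answer: |  support wilderness  |
| dolphin go compound  |
|train go festival time|
|this glass bed old six|
|         oats         |

Derivation:
Line 1: ['support', 'wilderness'] (min_width=18, slack=4)
Line 2: ['dolphin', 'go', 'compound'] (min_width=19, slack=3)
Line 3: ['train', 'go', 'festival', 'time'] (min_width=22, slack=0)
Line 4: ['this', 'glass', 'bed', 'old', 'six'] (min_width=22, slack=0)
Line 5: ['oats'] (min_width=4, slack=18)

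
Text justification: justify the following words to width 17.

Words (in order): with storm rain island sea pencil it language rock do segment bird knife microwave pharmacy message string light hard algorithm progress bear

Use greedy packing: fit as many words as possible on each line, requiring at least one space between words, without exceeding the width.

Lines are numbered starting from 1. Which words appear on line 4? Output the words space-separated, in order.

Line 1: ['with', 'storm', 'rain'] (min_width=15, slack=2)
Line 2: ['island', 'sea', 'pencil'] (min_width=17, slack=0)
Line 3: ['it', 'language', 'rock'] (min_width=16, slack=1)
Line 4: ['do', 'segment', 'bird'] (min_width=15, slack=2)
Line 5: ['knife', 'microwave'] (min_width=15, slack=2)
Line 6: ['pharmacy', 'message'] (min_width=16, slack=1)
Line 7: ['string', 'light', 'hard'] (min_width=17, slack=0)
Line 8: ['algorithm'] (min_width=9, slack=8)
Line 9: ['progress', 'bear'] (min_width=13, slack=4)

Answer: do segment bird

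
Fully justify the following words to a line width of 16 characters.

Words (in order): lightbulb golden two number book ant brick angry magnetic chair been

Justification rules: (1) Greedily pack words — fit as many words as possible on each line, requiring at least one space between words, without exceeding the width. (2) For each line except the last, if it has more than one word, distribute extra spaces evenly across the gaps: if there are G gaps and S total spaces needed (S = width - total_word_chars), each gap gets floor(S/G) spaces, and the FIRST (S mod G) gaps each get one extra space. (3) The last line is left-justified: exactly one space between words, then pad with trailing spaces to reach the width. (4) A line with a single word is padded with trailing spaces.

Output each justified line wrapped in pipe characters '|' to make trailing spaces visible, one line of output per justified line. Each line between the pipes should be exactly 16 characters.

Answer: |lightbulb golden|
|two  number book|
|ant  brick angry|
|magnetic   chair|
|been            |

Derivation:
Line 1: ['lightbulb', 'golden'] (min_width=16, slack=0)
Line 2: ['two', 'number', 'book'] (min_width=15, slack=1)
Line 3: ['ant', 'brick', 'angry'] (min_width=15, slack=1)
Line 4: ['magnetic', 'chair'] (min_width=14, slack=2)
Line 5: ['been'] (min_width=4, slack=12)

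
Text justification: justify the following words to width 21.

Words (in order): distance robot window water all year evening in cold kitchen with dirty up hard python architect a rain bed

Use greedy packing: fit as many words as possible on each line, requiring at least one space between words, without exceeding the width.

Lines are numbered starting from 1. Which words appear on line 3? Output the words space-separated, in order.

Line 1: ['distance', 'robot', 'window'] (min_width=21, slack=0)
Line 2: ['water', 'all', 'year'] (min_width=14, slack=7)
Line 3: ['evening', 'in', 'cold'] (min_width=15, slack=6)
Line 4: ['kitchen', 'with', 'dirty', 'up'] (min_width=21, slack=0)
Line 5: ['hard', 'python', 'architect'] (min_width=21, slack=0)
Line 6: ['a', 'rain', 'bed'] (min_width=10, slack=11)

Answer: evening in cold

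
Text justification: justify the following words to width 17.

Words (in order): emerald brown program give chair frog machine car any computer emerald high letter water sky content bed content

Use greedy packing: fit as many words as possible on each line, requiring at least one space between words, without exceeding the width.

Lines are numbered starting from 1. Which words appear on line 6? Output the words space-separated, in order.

Answer: high letter water

Derivation:
Line 1: ['emerald', 'brown'] (min_width=13, slack=4)
Line 2: ['program', 'give'] (min_width=12, slack=5)
Line 3: ['chair', 'frog'] (min_width=10, slack=7)
Line 4: ['machine', 'car', 'any'] (min_width=15, slack=2)
Line 5: ['computer', 'emerald'] (min_width=16, slack=1)
Line 6: ['high', 'letter', 'water'] (min_width=17, slack=0)
Line 7: ['sky', 'content', 'bed'] (min_width=15, slack=2)
Line 8: ['content'] (min_width=7, slack=10)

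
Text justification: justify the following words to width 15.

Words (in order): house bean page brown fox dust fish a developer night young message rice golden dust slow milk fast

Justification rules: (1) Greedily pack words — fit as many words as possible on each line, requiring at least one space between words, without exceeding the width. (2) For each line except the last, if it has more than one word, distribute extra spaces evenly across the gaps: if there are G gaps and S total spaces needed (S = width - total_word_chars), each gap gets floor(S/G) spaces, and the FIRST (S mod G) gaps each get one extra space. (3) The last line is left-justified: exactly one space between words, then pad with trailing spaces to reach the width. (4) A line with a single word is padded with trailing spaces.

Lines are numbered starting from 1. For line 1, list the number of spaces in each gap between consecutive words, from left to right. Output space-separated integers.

Answer: 1 1

Derivation:
Line 1: ['house', 'bean', 'page'] (min_width=15, slack=0)
Line 2: ['brown', 'fox', 'dust'] (min_width=14, slack=1)
Line 3: ['fish', 'a'] (min_width=6, slack=9)
Line 4: ['developer', 'night'] (min_width=15, slack=0)
Line 5: ['young', 'message'] (min_width=13, slack=2)
Line 6: ['rice', 'golden'] (min_width=11, slack=4)
Line 7: ['dust', 'slow', 'milk'] (min_width=14, slack=1)
Line 8: ['fast'] (min_width=4, slack=11)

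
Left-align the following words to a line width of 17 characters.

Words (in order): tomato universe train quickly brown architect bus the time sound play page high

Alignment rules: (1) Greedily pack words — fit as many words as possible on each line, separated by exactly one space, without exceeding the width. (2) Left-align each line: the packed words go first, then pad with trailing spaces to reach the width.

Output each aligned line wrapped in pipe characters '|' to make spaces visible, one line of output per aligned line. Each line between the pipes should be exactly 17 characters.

Line 1: ['tomato', 'universe'] (min_width=15, slack=2)
Line 2: ['train', 'quickly'] (min_width=13, slack=4)
Line 3: ['brown', 'architect'] (min_width=15, slack=2)
Line 4: ['bus', 'the', 'time'] (min_width=12, slack=5)
Line 5: ['sound', 'play', 'page'] (min_width=15, slack=2)
Line 6: ['high'] (min_width=4, slack=13)

Answer: |tomato universe  |
|train quickly    |
|brown architect  |
|bus the time     |
|sound play page  |
|high             |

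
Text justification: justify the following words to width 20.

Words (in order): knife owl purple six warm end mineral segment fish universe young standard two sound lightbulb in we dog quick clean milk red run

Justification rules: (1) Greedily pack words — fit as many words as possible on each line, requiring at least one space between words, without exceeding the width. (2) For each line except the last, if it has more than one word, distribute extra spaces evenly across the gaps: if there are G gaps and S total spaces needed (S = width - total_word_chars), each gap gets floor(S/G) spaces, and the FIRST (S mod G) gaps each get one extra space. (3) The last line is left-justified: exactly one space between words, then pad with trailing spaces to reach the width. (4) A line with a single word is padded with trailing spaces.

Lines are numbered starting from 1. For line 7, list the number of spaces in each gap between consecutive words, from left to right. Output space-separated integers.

Answer: 1 1 1

Derivation:
Line 1: ['knife', 'owl', 'purple', 'six'] (min_width=20, slack=0)
Line 2: ['warm', 'end', 'mineral'] (min_width=16, slack=4)
Line 3: ['segment', 'fish'] (min_width=12, slack=8)
Line 4: ['universe', 'young'] (min_width=14, slack=6)
Line 5: ['standard', 'two', 'sound'] (min_width=18, slack=2)
Line 6: ['lightbulb', 'in', 'we', 'dog'] (min_width=19, slack=1)
Line 7: ['quick', 'clean', 'milk', 'red'] (min_width=20, slack=0)
Line 8: ['run'] (min_width=3, slack=17)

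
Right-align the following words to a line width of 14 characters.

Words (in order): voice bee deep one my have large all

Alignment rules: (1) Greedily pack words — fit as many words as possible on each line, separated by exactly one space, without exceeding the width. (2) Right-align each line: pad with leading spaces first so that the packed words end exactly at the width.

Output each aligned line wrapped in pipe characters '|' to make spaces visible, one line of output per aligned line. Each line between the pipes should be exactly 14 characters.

Answer: |voice bee deep|
|   one my have|
|     large all|

Derivation:
Line 1: ['voice', 'bee', 'deep'] (min_width=14, slack=0)
Line 2: ['one', 'my', 'have'] (min_width=11, slack=3)
Line 3: ['large', 'all'] (min_width=9, slack=5)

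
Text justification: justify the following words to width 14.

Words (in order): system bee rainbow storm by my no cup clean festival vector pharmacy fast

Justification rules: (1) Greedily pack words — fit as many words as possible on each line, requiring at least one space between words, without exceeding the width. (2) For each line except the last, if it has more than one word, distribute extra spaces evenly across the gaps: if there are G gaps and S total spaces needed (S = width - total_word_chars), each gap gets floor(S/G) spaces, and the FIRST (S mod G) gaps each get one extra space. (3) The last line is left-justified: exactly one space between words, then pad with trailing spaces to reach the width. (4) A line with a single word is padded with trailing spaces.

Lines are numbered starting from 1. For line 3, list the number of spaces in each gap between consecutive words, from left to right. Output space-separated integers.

Line 1: ['system', 'bee'] (min_width=10, slack=4)
Line 2: ['rainbow', 'storm'] (min_width=13, slack=1)
Line 3: ['by', 'my', 'no', 'cup'] (min_width=12, slack=2)
Line 4: ['clean', 'festival'] (min_width=14, slack=0)
Line 5: ['vector'] (min_width=6, slack=8)
Line 6: ['pharmacy', 'fast'] (min_width=13, slack=1)

Answer: 2 2 1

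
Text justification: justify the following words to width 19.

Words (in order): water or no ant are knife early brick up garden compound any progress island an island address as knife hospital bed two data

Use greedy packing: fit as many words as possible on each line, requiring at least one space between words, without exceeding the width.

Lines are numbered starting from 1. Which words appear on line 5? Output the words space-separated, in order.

Line 1: ['water', 'or', 'no', 'ant', 'are'] (min_width=19, slack=0)
Line 2: ['knife', 'early', 'brick'] (min_width=17, slack=2)
Line 3: ['up', 'garden', 'compound'] (min_width=18, slack=1)
Line 4: ['any', 'progress', 'island'] (min_width=19, slack=0)
Line 5: ['an', 'island', 'address'] (min_width=17, slack=2)
Line 6: ['as', 'knife', 'hospital'] (min_width=17, slack=2)
Line 7: ['bed', 'two', 'data'] (min_width=12, slack=7)

Answer: an island address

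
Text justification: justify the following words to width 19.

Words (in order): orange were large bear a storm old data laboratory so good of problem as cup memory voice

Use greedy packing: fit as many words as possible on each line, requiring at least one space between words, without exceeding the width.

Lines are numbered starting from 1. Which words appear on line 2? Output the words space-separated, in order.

Answer: bear a storm old

Derivation:
Line 1: ['orange', 'were', 'large'] (min_width=17, slack=2)
Line 2: ['bear', 'a', 'storm', 'old'] (min_width=16, slack=3)
Line 3: ['data', 'laboratory', 'so'] (min_width=18, slack=1)
Line 4: ['good', 'of', 'problem', 'as'] (min_width=18, slack=1)
Line 5: ['cup', 'memory', 'voice'] (min_width=16, slack=3)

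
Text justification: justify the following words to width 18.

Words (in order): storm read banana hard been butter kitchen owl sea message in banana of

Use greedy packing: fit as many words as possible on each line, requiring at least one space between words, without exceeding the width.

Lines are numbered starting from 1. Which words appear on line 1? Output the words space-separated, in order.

Line 1: ['storm', 'read', 'banana'] (min_width=17, slack=1)
Line 2: ['hard', 'been', 'butter'] (min_width=16, slack=2)
Line 3: ['kitchen', 'owl', 'sea'] (min_width=15, slack=3)
Line 4: ['message', 'in', 'banana'] (min_width=17, slack=1)
Line 5: ['of'] (min_width=2, slack=16)

Answer: storm read banana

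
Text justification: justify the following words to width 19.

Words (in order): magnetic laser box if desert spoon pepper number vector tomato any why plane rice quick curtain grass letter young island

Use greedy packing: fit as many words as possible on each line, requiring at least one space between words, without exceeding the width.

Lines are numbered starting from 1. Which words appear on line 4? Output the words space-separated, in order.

Line 1: ['magnetic', 'laser', 'box'] (min_width=18, slack=1)
Line 2: ['if', 'desert', 'spoon'] (min_width=15, slack=4)
Line 3: ['pepper', 'number'] (min_width=13, slack=6)
Line 4: ['vector', 'tomato', 'any'] (min_width=17, slack=2)
Line 5: ['why', 'plane', 'rice'] (min_width=14, slack=5)
Line 6: ['quick', 'curtain', 'grass'] (min_width=19, slack=0)
Line 7: ['letter', 'young', 'island'] (min_width=19, slack=0)

Answer: vector tomato any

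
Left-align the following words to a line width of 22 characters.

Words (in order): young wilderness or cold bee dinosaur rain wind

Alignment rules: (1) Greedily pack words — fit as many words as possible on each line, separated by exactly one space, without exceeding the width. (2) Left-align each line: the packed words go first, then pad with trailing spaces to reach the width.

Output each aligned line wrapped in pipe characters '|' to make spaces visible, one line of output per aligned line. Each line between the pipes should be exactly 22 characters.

Answer: |young wilderness or   |
|cold bee dinosaur rain|
|wind                  |

Derivation:
Line 1: ['young', 'wilderness', 'or'] (min_width=19, slack=3)
Line 2: ['cold', 'bee', 'dinosaur', 'rain'] (min_width=22, slack=0)
Line 3: ['wind'] (min_width=4, slack=18)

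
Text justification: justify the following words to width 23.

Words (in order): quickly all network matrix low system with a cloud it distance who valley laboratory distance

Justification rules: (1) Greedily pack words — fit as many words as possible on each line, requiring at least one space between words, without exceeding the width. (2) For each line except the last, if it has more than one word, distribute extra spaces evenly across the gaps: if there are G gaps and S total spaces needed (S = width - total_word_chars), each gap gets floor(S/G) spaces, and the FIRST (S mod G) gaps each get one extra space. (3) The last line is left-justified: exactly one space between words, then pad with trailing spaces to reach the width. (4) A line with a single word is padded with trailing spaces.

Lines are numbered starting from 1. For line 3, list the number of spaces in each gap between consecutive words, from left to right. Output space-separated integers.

Line 1: ['quickly', 'all', 'network'] (min_width=19, slack=4)
Line 2: ['matrix', 'low', 'system', 'with'] (min_width=22, slack=1)
Line 3: ['a', 'cloud', 'it', 'distance', 'who'] (min_width=23, slack=0)
Line 4: ['valley', 'laboratory'] (min_width=17, slack=6)
Line 5: ['distance'] (min_width=8, slack=15)

Answer: 1 1 1 1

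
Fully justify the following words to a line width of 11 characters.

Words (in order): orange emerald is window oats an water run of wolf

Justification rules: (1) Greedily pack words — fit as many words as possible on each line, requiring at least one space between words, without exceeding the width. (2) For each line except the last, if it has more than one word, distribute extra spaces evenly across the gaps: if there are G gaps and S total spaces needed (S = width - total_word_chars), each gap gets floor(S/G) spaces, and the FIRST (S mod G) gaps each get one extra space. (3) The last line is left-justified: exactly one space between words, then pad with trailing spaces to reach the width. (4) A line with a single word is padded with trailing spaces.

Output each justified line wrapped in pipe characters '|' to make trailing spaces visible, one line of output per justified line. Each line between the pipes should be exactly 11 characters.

Line 1: ['orange'] (min_width=6, slack=5)
Line 2: ['emerald', 'is'] (min_width=10, slack=1)
Line 3: ['window', 'oats'] (min_width=11, slack=0)
Line 4: ['an', 'water'] (min_width=8, slack=3)
Line 5: ['run', 'of', 'wolf'] (min_width=11, slack=0)

Answer: |orange     |
|emerald  is|
|window oats|
|an    water|
|run of wolf|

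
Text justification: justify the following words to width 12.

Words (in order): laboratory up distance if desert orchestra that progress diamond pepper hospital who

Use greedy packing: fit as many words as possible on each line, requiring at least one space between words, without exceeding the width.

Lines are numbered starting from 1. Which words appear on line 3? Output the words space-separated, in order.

Answer: if desert

Derivation:
Line 1: ['laboratory'] (min_width=10, slack=2)
Line 2: ['up', 'distance'] (min_width=11, slack=1)
Line 3: ['if', 'desert'] (min_width=9, slack=3)
Line 4: ['orchestra'] (min_width=9, slack=3)
Line 5: ['that'] (min_width=4, slack=8)
Line 6: ['progress'] (min_width=8, slack=4)
Line 7: ['diamond'] (min_width=7, slack=5)
Line 8: ['pepper'] (min_width=6, slack=6)
Line 9: ['hospital', 'who'] (min_width=12, slack=0)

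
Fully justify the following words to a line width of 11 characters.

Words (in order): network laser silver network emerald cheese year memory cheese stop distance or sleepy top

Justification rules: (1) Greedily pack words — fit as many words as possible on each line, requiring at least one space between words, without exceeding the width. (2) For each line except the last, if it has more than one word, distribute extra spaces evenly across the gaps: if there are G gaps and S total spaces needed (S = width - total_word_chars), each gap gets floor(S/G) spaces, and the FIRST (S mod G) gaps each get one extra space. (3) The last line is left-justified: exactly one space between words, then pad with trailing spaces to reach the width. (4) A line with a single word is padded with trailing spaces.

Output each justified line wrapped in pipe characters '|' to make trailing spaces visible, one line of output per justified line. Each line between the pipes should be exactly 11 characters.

Answer: |network    |
|laser      |
|silver     |
|network    |
|emerald    |
|cheese year|
|memory     |
|cheese stop|
|distance or|
|sleepy top |

Derivation:
Line 1: ['network'] (min_width=7, slack=4)
Line 2: ['laser'] (min_width=5, slack=6)
Line 3: ['silver'] (min_width=6, slack=5)
Line 4: ['network'] (min_width=7, slack=4)
Line 5: ['emerald'] (min_width=7, slack=4)
Line 6: ['cheese', 'year'] (min_width=11, slack=0)
Line 7: ['memory'] (min_width=6, slack=5)
Line 8: ['cheese', 'stop'] (min_width=11, slack=0)
Line 9: ['distance', 'or'] (min_width=11, slack=0)
Line 10: ['sleepy', 'top'] (min_width=10, slack=1)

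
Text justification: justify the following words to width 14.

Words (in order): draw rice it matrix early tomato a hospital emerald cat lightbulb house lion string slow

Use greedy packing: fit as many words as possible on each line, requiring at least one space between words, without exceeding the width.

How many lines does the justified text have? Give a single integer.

Answer: 8

Derivation:
Line 1: ['draw', 'rice', 'it'] (min_width=12, slack=2)
Line 2: ['matrix', 'early'] (min_width=12, slack=2)
Line 3: ['tomato', 'a'] (min_width=8, slack=6)
Line 4: ['hospital'] (min_width=8, slack=6)
Line 5: ['emerald', 'cat'] (min_width=11, slack=3)
Line 6: ['lightbulb'] (min_width=9, slack=5)
Line 7: ['house', 'lion'] (min_width=10, slack=4)
Line 8: ['string', 'slow'] (min_width=11, slack=3)
Total lines: 8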